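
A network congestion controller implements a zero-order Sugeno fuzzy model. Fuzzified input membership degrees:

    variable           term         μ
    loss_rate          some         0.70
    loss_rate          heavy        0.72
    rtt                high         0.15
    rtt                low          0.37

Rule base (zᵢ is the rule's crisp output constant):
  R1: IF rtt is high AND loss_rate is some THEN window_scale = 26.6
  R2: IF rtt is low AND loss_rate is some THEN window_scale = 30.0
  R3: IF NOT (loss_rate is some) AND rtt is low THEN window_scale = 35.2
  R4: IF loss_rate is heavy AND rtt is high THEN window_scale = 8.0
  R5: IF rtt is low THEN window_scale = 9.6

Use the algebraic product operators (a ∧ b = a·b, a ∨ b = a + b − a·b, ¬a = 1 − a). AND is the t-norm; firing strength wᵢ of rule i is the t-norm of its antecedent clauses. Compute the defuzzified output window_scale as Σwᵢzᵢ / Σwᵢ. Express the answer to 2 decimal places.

19.82

R1 (z=26.6): high=0.15, some=0.70; AND[a·b] → w = 0.1050
R2 (z=30.0): low=0.37, some=0.70; AND[a·b] → w = 0.2590
R3 (z=35.2): ¬some=1−0.70=0.30, low=0.37; AND[a·b] → w = 0.1110
R4 (z=8.0): heavy=0.72, high=0.15; AND[a·b] → w = 0.1080
R5 (z=9.6): low=0.37 → w = 0.3700
Weighted average = (0.1050·26.6 + 0.2590·30.0 + 0.1110·35.2 + 0.1080·8.0 + 0.3700·9.6) / (0.1050 + 0.2590 + 0.1110 + 0.1080 + 0.3700)
  = 18.8862 / 0.9530 = 19.82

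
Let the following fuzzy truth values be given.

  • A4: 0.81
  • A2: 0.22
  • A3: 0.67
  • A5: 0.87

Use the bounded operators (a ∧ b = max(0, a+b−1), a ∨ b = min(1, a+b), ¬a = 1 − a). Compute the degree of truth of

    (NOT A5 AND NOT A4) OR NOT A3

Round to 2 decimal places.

0.33

NOT A5 = 1 − 0.87 = 0.13
NOT A4 = 1 − 0.81 = 0.19
NOT A5 AND NOT A4 = max(0, a+b−1) on (0.13, 0.19) = 0.00
NOT A3 = 1 − 0.67 = 0.33
(NOT A5 AND NOT A4) OR NOT A3 = min(1, a+b) on (0.00, 0.33) = 0.33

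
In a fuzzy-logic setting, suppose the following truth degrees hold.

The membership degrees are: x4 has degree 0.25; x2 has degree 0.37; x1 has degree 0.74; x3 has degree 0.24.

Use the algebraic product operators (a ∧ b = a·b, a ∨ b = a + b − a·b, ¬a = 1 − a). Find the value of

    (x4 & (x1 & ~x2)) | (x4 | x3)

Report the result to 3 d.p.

~x2 = 1 − 0.3700 = 0.6300
x1 & ~x2 = a·b on (0.7400, 0.6300) = 0.4662
x4 & (x1 & ~x2) = a·b on (0.2500, 0.4662) = 0.1166
x4 | x3 = a + b − a·b on (0.2500, 0.2400) = 0.4300
(x4 & (x1 & ~x2)) | (x4 | x3) = a + b − a·b on (0.1166, 0.4300) = 0.4964

0.496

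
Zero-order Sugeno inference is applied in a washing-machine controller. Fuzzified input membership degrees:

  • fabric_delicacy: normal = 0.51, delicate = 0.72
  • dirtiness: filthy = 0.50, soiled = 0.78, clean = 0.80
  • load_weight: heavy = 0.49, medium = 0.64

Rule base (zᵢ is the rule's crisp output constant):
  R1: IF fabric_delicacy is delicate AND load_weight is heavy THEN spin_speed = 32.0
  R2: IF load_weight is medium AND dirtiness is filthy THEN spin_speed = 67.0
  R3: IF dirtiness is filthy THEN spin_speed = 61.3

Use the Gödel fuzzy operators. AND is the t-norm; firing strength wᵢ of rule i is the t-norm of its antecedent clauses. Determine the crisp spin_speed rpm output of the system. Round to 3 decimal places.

53.577

R1 (z=32.0): delicate=0.72, heavy=0.49; AND[min(a, b)] → w = 0.49
R2 (z=67.0): medium=0.64, filthy=0.50; AND[min(a, b)] → w = 0.50
R3 (z=61.3): filthy=0.50 → w = 0.50
Weighted average = (0.49·32.0 + 0.50·67.0 + 0.50·61.3) / (0.49 + 0.50 + 0.50)
  = 79.8300 / 1.4900 = 53.577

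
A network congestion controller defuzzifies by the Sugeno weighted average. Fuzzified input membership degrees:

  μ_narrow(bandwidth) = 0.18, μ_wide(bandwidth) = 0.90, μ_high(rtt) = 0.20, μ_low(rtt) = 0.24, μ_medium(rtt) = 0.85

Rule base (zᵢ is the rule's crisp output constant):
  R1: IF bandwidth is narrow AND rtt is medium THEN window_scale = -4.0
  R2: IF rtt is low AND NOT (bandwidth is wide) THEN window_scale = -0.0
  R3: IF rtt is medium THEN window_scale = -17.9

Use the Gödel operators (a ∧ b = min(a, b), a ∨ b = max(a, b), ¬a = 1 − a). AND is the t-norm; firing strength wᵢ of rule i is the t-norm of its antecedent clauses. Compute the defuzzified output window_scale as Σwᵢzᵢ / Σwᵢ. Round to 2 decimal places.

-14.10

R1 (z=-4.0): narrow=0.18, medium=0.85; AND[min(a, b)] → w = 0.18
R2 (z=-0.0): low=0.24, ¬wide=1−0.90=0.10; AND[min(a, b)] → w = 0.10
R3 (z=-17.9): medium=0.85 → w = 0.85
Weighted average = (0.18·-4.0 + 0.10·-0.0 + 0.85·-17.9) / (0.18 + 0.10 + 0.85)
  = -15.9350 / 1.1300 = -14.10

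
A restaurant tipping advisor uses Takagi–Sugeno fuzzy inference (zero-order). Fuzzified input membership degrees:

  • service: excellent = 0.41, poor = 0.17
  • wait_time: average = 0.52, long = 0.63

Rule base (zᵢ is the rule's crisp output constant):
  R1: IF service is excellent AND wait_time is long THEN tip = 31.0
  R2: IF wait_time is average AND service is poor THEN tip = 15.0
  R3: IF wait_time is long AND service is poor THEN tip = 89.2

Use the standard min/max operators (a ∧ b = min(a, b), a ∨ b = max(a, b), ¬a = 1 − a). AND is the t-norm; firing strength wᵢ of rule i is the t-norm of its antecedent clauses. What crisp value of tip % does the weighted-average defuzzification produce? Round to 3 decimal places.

R1 (z=31.0): excellent=0.41, long=0.63; AND[min(a, b)] → w = 0.41
R2 (z=15.0): average=0.52, poor=0.17; AND[min(a, b)] → w = 0.17
R3 (z=89.2): long=0.63, poor=0.17; AND[min(a, b)] → w = 0.17
Weighted average = (0.41·31.0 + 0.17·15.0 + 0.17·89.2) / (0.41 + 0.17 + 0.17)
  = 30.4240 / 0.7500 = 40.565

40.565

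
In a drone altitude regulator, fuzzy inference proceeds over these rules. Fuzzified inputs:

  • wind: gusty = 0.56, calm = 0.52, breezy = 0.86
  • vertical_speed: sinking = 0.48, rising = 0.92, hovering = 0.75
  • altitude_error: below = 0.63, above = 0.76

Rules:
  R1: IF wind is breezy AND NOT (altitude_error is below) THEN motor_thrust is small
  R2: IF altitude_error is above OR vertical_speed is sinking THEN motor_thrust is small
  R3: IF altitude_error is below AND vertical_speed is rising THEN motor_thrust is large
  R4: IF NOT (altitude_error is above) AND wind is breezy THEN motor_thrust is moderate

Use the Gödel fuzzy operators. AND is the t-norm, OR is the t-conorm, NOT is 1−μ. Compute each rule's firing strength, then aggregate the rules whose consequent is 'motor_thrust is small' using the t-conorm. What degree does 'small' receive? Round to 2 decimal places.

R1: breezy=0.86, ¬below=1−0.63=0.37; AND[min(a, b)] → w = 0.37
R2: above=0.76, sinking=0.48; OR[max(a, b)] → w = 0.76
R3: below=0.63, rising=0.92; AND[min(a, b)] → w = 0.63
R4: ¬above=1−0.76=0.24, breezy=0.86; AND[min(a, b)] → w = 0.24
Rules with consequent 'small': {R1, R2} → strengths 0.37, 0.76
Aggregate via t-conorm [max(a, b)]: 0.76

0.76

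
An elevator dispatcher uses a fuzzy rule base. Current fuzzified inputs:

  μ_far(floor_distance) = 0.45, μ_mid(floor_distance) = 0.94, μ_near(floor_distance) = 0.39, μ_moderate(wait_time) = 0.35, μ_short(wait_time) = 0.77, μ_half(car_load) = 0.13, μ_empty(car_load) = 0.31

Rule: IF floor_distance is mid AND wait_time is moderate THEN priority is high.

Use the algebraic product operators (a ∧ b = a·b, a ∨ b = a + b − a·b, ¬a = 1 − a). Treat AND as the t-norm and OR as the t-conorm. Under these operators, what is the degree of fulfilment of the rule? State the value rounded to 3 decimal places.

firing strength: mid=0.94, moderate=0.35; AND[a·b] → w = 0.3290

0.329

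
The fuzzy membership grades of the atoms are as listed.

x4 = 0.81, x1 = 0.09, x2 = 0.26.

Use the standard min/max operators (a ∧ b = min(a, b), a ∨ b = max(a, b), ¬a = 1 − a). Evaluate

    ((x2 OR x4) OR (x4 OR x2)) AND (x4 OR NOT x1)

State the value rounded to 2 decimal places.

x2 OR x4 = max(a, b) on (0.26, 0.81) = 0.81
x4 OR x2 = max(a, b) on (0.81, 0.26) = 0.81
(x2 OR x4) OR (x4 OR x2) = max(a, b) on (0.81, 0.81) = 0.81
NOT x1 = 1 − 0.09 = 0.91
x4 OR NOT x1 = max(a, b) on (0.81, 0.91) = 0.91
((x2 OR x4) OR (x4 OR x2)) AND (x4 OR NOT x1) = min(a, b) on (0.81, 0.91) = 0.81

0.81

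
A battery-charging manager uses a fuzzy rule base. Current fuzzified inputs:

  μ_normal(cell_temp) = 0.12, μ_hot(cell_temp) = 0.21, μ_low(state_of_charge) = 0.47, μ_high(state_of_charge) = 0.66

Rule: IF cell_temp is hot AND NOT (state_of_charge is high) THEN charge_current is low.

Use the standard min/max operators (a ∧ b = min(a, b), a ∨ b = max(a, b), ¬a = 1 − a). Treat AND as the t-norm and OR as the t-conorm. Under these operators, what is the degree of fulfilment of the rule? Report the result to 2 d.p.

0.21

firing strength: hot=0.21, ¬high=1−0.66=0.34; AND[min(a, b)] → w = 0.21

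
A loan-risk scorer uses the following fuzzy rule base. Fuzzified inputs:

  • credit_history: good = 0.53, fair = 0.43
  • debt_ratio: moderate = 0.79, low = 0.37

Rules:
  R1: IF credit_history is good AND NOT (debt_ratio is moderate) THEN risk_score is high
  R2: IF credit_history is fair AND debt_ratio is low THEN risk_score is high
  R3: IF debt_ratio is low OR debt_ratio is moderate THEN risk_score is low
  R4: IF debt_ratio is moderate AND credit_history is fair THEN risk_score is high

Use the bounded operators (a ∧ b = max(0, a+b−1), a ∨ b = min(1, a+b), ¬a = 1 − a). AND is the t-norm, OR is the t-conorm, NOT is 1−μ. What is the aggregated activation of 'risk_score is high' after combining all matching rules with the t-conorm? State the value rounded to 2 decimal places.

R1: good=0.53, ¬moderate=1−0.79=0.21; AND[max(0, a+b−1)] → w = 0.00
R2: fair=0.43, low=0.37; AND[max(0, a+b−1)] → w = 0.00
R3: low=0.37, moderate=0.79; OR[min(1, a+b)] → w = 1.00
R4: moderate=0.79, fair=0.43; AND[max(0, a+b−1)] → w = 0.22
Rules with consequent 'high': {R1, R2, R4} → strengths 0.00, 0.00, 0.22
Aggregate via t-conorm [min(1, a+b)]: 0.22

0.22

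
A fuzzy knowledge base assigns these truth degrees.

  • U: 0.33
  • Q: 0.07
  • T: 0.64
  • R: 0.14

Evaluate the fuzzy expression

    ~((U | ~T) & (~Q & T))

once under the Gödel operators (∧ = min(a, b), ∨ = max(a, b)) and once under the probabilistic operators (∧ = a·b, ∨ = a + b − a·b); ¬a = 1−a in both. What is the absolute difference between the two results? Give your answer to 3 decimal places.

Under Gödel:
  ~T = 1 − 0.64 = 0.36
  U | ~T = max(a, b) on (0.33, 0.36) = 0.36
  ~Q = 1 − 0.07 = 0.93
  ~Q & T = min(a, b) on (0.93, 0.64) = 0.64
  (U | ~T) & (~Q & T) = min(a, b) on (0.36, 0.64) = 0.36
  ~((U | ~T) & (~Q & T)) = 1 − 0.36 = 0.64
  → value = 0.6400
Under probabilistic:
  ~T = 1 − 0.6400 = 0.3600
  U | ~T = a + b − a·b on (0.3300, 0.3600) = 0.5712
  ~Q = 1 − 0.0700 = 0.9300
  ~Q & T = a·b on (0.9300, 0.6400) = 0.5952
  (U | ~T) & (~Q & T) = a·b on (0.5712, 0.5952) = 0.3400
  ~((U | ~T) & (~Q & T)) = 1 − 0.3400 = 0.6600
  → value = 0.6600
|0.6400 − 0.6600| = 0.020

0.020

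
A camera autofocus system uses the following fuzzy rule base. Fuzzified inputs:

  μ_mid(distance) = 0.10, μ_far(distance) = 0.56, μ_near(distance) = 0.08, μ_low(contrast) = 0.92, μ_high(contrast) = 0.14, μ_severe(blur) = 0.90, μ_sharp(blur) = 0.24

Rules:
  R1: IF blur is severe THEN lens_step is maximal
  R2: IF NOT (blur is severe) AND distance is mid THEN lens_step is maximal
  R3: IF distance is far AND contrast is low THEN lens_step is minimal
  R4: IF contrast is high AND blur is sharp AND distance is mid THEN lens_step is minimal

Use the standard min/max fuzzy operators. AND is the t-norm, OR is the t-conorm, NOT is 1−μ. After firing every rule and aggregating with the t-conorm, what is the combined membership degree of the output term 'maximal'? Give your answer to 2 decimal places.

0.90

R1: severe=0.90 → w = 0.90
R2: ¬severe=1−0.90=0.10, mid=0.10; AND[min(a, b)] → w = 0.10
R3: far=0.56, low=0.92; AND[min(a, b)] → w = 0.56
R4: high=0.14, sharp=0.24, mid=0.10; AND[min(a, b)] → w = 0.10
Rules with consequent 'maximal': {R1, R2} → strengths 0.90, 0.10
Aggregate via t-conorm [max(a, b)]: 0.90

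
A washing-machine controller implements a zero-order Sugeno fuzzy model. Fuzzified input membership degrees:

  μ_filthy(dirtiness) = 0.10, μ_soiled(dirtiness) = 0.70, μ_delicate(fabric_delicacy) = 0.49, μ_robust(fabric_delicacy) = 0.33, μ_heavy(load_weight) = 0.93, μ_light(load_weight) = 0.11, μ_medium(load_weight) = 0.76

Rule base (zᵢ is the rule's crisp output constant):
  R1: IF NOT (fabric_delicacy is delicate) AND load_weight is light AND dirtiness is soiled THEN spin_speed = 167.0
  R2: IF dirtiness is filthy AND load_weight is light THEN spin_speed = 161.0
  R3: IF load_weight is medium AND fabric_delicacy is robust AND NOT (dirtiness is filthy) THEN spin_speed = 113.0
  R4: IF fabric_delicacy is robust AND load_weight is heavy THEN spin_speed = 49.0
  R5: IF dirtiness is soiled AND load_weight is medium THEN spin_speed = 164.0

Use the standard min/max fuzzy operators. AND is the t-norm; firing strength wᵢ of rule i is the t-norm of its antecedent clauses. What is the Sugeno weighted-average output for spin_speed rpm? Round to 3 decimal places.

129.127

R1 (z=167.0): ¬delicate=1−0.49=0.51, light=0.11, soiled=0.70; AND[min(a, b)] → w = 0.11
R2 (z=161.0): filthy=0.10, light=0.11; AND[min(a, b)] → w = 0.10
R3 (z=113.0): medium=0.76, robust=0.33, ¬filthy=1−0.10=0.90; AND[min(a, b)] → w = 0.33
R4 (z=49.0): robust=0.33, heavy=0.93; AND[min(a, b)] → w = 0.33
R5 (z=164.0): soiled=0.70, medium=0.76; AND[min(a, b)] → w = 0.70
Weighted average = (0.11·167.0 + 0.10·161.0 + 0.33·113.0 + 0.33·49.0 + 0.70·164.0) / (0.11 + 0.10 + 0.33 + 0.33 + 0.70)
  = 202.7300 / 1.5700 = 129.127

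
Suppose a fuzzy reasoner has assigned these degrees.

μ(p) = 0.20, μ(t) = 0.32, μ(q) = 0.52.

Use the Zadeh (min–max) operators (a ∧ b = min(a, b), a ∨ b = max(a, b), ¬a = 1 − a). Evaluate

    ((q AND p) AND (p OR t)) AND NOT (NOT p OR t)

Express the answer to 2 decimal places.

q AND p = min(a, b) on (0.52, 0.20) = 0.20
p OR t = max(a, b) on (0.20, 0.32) = 0.32
(q AND p) AND (p OR t) = min(a, b) on (0.20, 0.32) = 0.20
NOT p = 1 − 0.20 = 0.80
NOT p OR t = max(a, b) on (0.80, 0.32) = 0.80
NOT (NOT p OR t) = 1 − 0.80 = 0.20
((q AND p) AND (p OR t)) AND NOT (NOT p OR t) = min(a, b) on (0.20, 0.20) = 0.20

0.20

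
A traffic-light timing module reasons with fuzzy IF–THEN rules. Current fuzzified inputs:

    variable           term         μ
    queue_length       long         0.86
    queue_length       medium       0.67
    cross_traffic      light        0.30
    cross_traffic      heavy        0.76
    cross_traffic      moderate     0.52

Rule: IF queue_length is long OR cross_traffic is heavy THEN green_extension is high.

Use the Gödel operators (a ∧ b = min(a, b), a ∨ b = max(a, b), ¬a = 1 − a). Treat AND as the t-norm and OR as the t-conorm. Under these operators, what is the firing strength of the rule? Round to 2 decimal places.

0.86

firing strength: long=0.86, heavy=0.76; OR[max(a, b)] → w = 0.86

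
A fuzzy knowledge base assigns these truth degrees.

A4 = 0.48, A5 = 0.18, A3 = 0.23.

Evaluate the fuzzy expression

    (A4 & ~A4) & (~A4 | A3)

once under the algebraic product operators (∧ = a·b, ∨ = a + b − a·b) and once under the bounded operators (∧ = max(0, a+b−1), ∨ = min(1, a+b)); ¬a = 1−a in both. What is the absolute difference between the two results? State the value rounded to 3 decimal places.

Under algebraic product:
  ~A4 = 1 − 0.4800 = 0.5200
  A4 & ~A4 = a·b on (0.4800, 0.5200) = 0.2496
  ~A4 = 1 − 0.4800 = 0.5200
  ~A4 | A3 = a + b − a·b on (0.5200, 0.2300) = 0.6304
  (A4 & ~A4) & (~A4 | A3) = a·b on (0.2496, 0.6304) = 0.1573
  → value = 0.1573
Under bounded:
  ~A4 = 1 − 0.48 = 0.52
  A4 & ~A4 = max(0, a+b−1) on (0.48, 0.52) = 0.00
  ~A4 = 1 − 0.48 = 0.52
  ~A4 | A3 = min(1, a+b) on (0.52, 0.23) = 0.75
  (A4 & ~A4) & (~A4 | A3) = max(0, a+b−1) on (0.00, 0.75) = 0.00
  → value = 0.0000
|0.1573 − 0.0000| = 0.157

0.157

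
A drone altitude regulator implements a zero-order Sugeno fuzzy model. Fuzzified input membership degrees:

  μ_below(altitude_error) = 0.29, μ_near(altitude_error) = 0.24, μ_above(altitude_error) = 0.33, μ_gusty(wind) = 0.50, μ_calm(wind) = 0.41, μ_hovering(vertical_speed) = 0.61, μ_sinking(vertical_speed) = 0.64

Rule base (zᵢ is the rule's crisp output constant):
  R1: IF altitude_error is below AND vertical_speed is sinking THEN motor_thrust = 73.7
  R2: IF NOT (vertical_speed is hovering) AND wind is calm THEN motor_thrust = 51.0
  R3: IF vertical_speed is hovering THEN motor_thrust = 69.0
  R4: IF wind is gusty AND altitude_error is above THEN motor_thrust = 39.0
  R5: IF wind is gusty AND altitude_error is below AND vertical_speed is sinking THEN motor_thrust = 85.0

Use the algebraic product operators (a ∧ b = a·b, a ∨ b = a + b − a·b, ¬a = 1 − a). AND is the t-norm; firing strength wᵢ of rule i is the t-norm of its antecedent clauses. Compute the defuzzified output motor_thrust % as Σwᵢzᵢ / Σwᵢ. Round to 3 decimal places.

R1 (z=73.7): below=0.29, sinking=0.64; AND[a·b] → w = 0.1856
R2 (z=51.0): ¬hovering=1−0.61=0.39, calm=0.41; AND[a·b] → w = 0.1599
R3 (z=69.0): hovering=0.61 → w = 0.6100
R4 (z=39.0): gusty=0.50, above=0.33; AND[a·b] → w = 0.1650
R5 (z=85.0): gusty=0.50, below=0.29, sinking=0.64; AND[a·b] → w = 0.0928
Weighted average = (0.1856·73.7 + 0.1599·51.0 + 0.6100·69.0 + 0.1650·39.0 + 0.0928·85.0) / (0.1856 + 0.1599 + 0.6100 + 0.1650 + 0.0928)
  = 78.2466 / 1.2133 = 64.491

64.491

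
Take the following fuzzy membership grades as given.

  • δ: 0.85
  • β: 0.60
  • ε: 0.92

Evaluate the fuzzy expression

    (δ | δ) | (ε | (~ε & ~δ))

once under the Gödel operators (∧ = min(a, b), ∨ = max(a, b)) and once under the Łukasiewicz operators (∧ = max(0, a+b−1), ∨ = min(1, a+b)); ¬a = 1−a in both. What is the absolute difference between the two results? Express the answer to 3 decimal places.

Under Gödel:
  δ | δ = max(a, b) on (0.85, 0.85) = 0.85
  ~ε = 1 − 0.92 = 0.08
  ~δ = 1 − 0.85 = 0.15
  ~ε & ~δ = min(a, b) on (0.08, 0.15) = 0.08
  ε | (~ε & ~δ) = max(a, b) on (0.92, 0.08) = 0.92
  (δ | δ) | (ε | (~ε & ~δ)) = max(a, b) on (0.85, 0.92) = 0.92
  → value = 0.9200
Under Łukasiewicz:
  δ | δ = min(1, a+b) on (0.85, 0.85) = 1.00
  ~ε = 1 − 0.92 = 0.08
  ~δ = 1 − 0.85 = 0.15
  ~ε & ~δ = max(0, a+b−1) on (0.08, 0.15) = 0.00
  ε | (~ε & ~δ) = min(1, a+b) on (0.92, 0.00) = 0.92
  (δ | δ) | (ε | (~ε & ~δ)) = min(1, a+b) on (1.00, 0.92) = 1.00
  → value = 1.0000
|0.9200 − 1.0000| = 0.080

0.080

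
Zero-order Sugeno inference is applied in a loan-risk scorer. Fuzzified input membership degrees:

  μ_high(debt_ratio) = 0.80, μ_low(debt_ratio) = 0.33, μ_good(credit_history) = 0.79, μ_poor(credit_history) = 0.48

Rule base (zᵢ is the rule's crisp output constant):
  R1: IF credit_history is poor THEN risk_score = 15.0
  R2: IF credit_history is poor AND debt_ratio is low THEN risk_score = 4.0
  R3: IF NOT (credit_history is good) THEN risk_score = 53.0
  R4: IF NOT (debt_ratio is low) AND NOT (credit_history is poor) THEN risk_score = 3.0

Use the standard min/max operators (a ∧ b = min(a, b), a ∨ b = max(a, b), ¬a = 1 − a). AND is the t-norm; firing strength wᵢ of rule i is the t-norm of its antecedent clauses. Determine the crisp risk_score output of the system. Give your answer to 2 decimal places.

13.77

R1 (z=15.0): poor=0.48 → w = 0.48
R2 (z=4.0): poor=0.48, low=0.33; AND[min(a, b)] → w = 0.33
R3 (z=53.0): ¬good=1−0.79=0.21 → w = 0.21
R4 (z=3.0): ¬low=1−0.33=0.67, ¬poor=1−0.48=0.52; AND[min(a, b)] → w = 0.52
Weighted average = (0.48·15.0 + 0.33·4.0 + 0.21·53.0 + 0.52·3.0) / (0.48 + 0.33 + 0.21 + 0.52)
  = 21.2100 / 1.5400 = 13.77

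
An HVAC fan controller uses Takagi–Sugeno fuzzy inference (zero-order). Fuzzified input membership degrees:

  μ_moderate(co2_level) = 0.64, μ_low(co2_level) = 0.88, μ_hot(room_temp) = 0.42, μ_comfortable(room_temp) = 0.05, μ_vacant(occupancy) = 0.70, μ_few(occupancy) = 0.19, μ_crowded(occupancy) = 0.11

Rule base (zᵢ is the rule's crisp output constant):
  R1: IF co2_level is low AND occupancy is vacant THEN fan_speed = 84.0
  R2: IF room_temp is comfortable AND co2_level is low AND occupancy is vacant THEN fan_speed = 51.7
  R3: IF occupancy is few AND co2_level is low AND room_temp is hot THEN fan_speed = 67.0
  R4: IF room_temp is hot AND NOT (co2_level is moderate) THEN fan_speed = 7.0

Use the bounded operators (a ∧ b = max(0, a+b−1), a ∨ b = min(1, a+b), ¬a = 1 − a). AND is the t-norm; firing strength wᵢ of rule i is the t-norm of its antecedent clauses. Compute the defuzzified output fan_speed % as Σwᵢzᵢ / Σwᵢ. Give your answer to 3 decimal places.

84.000

R1 (z=84.0): low=0.88, vacant=0.70; AND[max(0, a+b−1)] → w = 0.58
R2 (z=51.7): comfortable=0.05, low=0.88, vacant=0.70; AND[max(0, a+b−1)] → w = 0.00
R3 (z=67.0): few=0.19, low=0.88, hot=0.42; AND[max(0, a+b−1)] → w = 0.00
R4 (z=7.0): hot=0.42, ¬moderate=1−0.64=0.36; AND[max(0, a+b−1)] → w = 0.00
Weighted average = (0.58·84.0 + 0.00·51.7 + 0.00·67.0 + 0.00·7.0) / (0.58 + 0.00 + 0.00 + 0.00)
  = 48.7200 / 0.5800 = 84.000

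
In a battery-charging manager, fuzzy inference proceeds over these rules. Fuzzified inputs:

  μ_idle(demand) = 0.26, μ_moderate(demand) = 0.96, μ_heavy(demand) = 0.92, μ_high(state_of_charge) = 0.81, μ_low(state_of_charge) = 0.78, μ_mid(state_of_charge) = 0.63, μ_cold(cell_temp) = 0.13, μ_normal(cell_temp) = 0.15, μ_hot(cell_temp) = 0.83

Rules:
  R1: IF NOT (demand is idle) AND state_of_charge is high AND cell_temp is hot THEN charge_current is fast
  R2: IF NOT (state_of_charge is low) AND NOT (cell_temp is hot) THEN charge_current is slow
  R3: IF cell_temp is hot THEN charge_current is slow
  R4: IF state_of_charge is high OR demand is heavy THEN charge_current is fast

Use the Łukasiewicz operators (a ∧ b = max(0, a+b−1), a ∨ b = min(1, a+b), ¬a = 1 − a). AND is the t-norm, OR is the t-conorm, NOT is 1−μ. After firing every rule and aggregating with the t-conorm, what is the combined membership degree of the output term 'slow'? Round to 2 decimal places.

R1: ¬idle=1−0.26=0.74, high=0.81, hot=0.83; AND[max(0, a+b−1)] → w = 0.38
R2: ¬low=1−0.78=0.22, ¬hot=1−0.83=0.17; AND[max(0, a+b−1)] → w = 0.00
R3: hot=0.83 → w = 0.83
R4: high=0.81, heavy=0.92; OR[min(1, a+b)] → w = 1.00
Rules with consequent 'slow': {R2, R3} → strengths 0.00, 0.83
Aggregate via t-conorm [min(1, a+b)]: 0.83

0.83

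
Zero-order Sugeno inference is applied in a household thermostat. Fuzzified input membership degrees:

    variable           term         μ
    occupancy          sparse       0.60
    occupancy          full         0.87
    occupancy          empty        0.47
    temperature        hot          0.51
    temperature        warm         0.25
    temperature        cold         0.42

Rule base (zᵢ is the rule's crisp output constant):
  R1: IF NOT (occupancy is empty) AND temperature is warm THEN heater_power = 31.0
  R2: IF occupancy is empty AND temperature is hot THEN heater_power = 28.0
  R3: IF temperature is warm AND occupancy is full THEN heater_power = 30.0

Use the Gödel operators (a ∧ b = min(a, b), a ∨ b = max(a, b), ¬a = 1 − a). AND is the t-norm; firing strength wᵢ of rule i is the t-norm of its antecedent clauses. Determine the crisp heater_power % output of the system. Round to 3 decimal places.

29.289

R1 (z=31.0): ¬empty=1−0.47=0.53, warm=0.25; AND[min(a, b)] → w = 0.25
R2 (z=28.0): empty=0.47, hot=0.51; AND[min(a, b)] → w = 0.47
R3 (z=30.0): warm=0.25, full=0.87; AND[min(a, b)] → w = 0.25
Weighted average = (0.25·31.0 + 0.47·28.0 + 0.25·30.0) / (0.25 + 0.47 + 0.25)
  = 28.4100 / 0.9700 = 29.289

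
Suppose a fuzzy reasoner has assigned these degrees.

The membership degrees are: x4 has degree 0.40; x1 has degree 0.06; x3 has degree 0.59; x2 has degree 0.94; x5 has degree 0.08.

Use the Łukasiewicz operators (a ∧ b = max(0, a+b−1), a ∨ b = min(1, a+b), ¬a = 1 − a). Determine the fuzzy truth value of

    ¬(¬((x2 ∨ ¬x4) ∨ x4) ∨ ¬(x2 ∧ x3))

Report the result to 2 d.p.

¬x4 = 1 − 0.40 = 0.60
x2 ∨ ¬x4 = min(1, a+b) on (0.94, 0.60) = 1.00
(x2 ∨ ¬x4) ∨ x4 = min(1, a+b) on (1.00, 0.40) = 1.00
¬((x2 ∨ ¬x4) ∨ x4) = 1 − 1.00 = 0.00
x2 ∧ x3 = max(0, a+b−1) on (0.94, 0.59) = 0.53
¬(x2 ∧ x3) = 1 − 0.53 = 0.47
¬((x2 ∨ ¬x4) ∨ x4) ∨ ¬(x2 ∧ x3) = min(1, a+b) on (0.00, 0.47) = 0.47
¬(¬((x2 ∨ ¬x4) ∨ x4) ∨ ¬(x2 ∧ x3)) = 1 − 0.47 = 0.53

0.53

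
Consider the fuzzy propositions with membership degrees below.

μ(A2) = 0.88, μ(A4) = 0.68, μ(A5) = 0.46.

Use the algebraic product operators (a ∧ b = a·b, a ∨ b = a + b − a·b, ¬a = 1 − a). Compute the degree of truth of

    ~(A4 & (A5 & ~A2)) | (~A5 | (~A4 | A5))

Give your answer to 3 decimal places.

~A2 = 1 − 0.8800 = 0.1200
A5 & ~A2 = a·b on (0.4600, 0.1200) = 0.0552
A4 & (A5 & ~A2) = a·b on (0.6800, 0.0552) = 0.0375
~(A4 & (A5 & ~A2)) = 1 − 0.0375 = 0.9625
~A5 = 1 − 0.4600 = 0.5400
~A4 = 1 − 0.6800 = 0.3200
~A4 | A5 = a + b − a·b on (0.3200, 0.4600) = 0.6328
~A5 | (~A4 | A5) = a + b − a·b on (0.5400, 0.6328) = 0.8311
~(A4 & (A5 & ~A2)) | (~A5 | (~A4 | A5)) = a + b − a·b on (0.9625, 0.8311) = 0.9937

0.994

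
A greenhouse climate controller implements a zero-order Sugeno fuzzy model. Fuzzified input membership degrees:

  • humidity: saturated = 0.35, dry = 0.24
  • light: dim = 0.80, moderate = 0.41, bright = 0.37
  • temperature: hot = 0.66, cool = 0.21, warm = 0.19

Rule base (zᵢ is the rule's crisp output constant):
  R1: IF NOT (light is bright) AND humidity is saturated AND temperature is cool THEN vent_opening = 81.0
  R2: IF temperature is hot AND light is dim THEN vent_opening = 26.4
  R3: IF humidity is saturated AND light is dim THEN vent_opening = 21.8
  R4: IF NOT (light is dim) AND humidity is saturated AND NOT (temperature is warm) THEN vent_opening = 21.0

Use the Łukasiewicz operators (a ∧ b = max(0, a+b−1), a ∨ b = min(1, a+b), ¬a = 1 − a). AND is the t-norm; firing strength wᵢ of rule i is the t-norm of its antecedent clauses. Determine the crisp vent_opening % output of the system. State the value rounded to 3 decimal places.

R1 (z=81.0): ¬bright=1−0.37=0.63, saturated=0.35, cool=0.21; AND[max(0, a+b−1)] → w = 0.00
R2 (z=26.4): hot=0.66, dim=0.80; AND[max(0, a+b−1)] → w = 0.46
R3 (z=21.8): saturated=0.35, dim=0.80; AND[max(0, a+b−1)] → w = 0.15
R4 (z=21.0): ¬dim=1−0.80=0.20, saturated=0.35, ¬warm=1−0.19=0.81; AND[max(0, a+b−1)] → w = 0.00
Weighted average = (0.00·81.0 + 0.46·26.4 + 0.15·21.8 + 0.00·21.0) / (0.00 + 0.46 + 0.15 + 0.00)
  = 15.4140 / 0.6100 = 25.269

25.269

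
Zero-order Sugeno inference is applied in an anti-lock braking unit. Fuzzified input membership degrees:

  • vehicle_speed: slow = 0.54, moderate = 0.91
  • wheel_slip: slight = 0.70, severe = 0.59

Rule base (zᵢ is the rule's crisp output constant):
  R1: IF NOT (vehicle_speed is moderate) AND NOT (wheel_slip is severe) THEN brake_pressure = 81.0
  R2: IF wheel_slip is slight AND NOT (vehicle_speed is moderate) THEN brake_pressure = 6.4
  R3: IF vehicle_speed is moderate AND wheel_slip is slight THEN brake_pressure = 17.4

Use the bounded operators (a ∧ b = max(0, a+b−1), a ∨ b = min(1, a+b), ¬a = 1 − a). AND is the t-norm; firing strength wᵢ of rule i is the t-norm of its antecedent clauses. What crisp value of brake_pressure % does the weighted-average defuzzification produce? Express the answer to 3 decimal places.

R1 (z=81.0): ¬moderate=1−0.91=0.09, ¬severe=1−0.59=0.41; AND[max(0, a+b−1)] → w = 0.00
R2 (z=6.4): slight=0.70, ¬moderate=1−0.91=0.09; AND[max(0, a+b−1)] → w = 0.00
R3 (z=17.4): moderate=0.91, slight=0.70; AND[max(0, a+b−1)] → w = 0.61
Weighted average = (0.00·81.0 + 0.00·6.4 + 0.61·17.4) / (0.00 + 0.00 + 0.61)
  = 10.6140 / 0.6100 = 17.400

17.400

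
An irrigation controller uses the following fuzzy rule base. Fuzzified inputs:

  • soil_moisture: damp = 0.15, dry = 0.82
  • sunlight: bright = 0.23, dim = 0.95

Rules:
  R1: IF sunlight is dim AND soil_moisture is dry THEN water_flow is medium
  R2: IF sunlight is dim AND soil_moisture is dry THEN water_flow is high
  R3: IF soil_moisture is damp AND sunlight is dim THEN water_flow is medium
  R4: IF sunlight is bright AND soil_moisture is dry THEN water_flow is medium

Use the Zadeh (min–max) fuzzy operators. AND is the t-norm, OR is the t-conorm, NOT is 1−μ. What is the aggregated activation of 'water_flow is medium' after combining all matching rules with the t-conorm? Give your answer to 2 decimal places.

R1: dim=0.95, dry=0.82; AND[min(a, b)] → w = 0.82
R2: dim=0.95, dry=0.82; AND[min(a, b)] → w = 0.82
R3: damp=0.15, dim=0.95; AND[min(a, b)] → w = 0.15
R4: bright=0.23, dry=0.82; AND[min(a, b)] → w = 0.23
Rules with consequent 'medium': {R1, R3, R4} → strengths 0.82, 0.15, 0.23
Aggregate via t-conorm [max(a, b)]: 0.82

0.82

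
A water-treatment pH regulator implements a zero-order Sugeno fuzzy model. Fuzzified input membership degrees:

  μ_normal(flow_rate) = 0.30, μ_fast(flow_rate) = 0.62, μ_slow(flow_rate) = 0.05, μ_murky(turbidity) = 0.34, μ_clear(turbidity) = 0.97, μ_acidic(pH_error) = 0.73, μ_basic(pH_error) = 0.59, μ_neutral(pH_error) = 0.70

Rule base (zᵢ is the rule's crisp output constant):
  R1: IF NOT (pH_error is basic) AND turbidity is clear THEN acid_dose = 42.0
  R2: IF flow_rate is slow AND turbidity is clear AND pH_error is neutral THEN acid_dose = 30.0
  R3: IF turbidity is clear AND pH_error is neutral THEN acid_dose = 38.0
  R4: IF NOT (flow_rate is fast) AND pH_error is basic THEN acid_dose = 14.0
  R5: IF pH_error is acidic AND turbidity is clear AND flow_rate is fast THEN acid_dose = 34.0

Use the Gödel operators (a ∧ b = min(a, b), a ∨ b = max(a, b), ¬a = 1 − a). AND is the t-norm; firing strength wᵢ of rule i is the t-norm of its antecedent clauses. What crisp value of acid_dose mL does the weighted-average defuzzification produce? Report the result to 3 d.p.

R1 (z=42.0): ¬basic=1−0.59=0.41, clear=0.97; AND[min(a, b)] → w = 0.41
R2 (z=30.0): slow=0.05, clear=0.97, neutral=0.70; AND[min(a, b)] → w = 0.05
R3 (z=38.0): clear=0.97, neutral=0.70; AND[min(a, b)] → w = 0.70
R4 (z=14.0): ¬fast=1−0.62=0.38, basic=0.59; AND[min(a, b)] → w = 0.38
R5 (z=34.0): acidic=0.73, clear=0.97, fast=0.62; AND[min(a, b)] → w = 0.62
Weighted average = (0.41·42.0 + 0.05·30.0 + 0.70·38.0 + 0.38·14.0 + 0.62·34.0) / (0.41 + 0.05 + 0.70 + 0.38 + 0.62)
  = 71.7200 / 2.1600 = 33.204

33.204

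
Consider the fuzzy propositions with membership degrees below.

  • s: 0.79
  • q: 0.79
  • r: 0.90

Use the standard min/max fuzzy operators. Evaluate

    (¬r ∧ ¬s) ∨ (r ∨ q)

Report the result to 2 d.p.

¬r = 1 − 0.90 = 0.10
¬s = 1 − 0.79 = 0.21
¬r ∧ ¬s = min(a, b) on (0.10, 0.21) = 0.10
r ∨ q = max(a, b) on (0.90, 0.79) = 0.90
(¬r ∧ ¬s) ∨ (r ∨ q) = max(a, b) on (0.10, 0.90) = 0.90

0.90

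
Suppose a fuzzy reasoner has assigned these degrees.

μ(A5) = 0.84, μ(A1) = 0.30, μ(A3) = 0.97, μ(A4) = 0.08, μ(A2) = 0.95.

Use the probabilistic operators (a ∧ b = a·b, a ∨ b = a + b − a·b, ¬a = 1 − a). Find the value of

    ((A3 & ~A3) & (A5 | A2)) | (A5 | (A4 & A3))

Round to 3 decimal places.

0.857

~A3 = 1 − 0.9700 = 0.0300
A3 & ~A3 = a·b on (0.9700, 0.0300) = 0.0291
A5 | A2 = a + b − a·b on (0.8400, 0.9500) = 0.9920
(A3 & ~A3) & (A5 | A2) = a·b on (0.0291, 0.9920) = 0.0289
A4 & A3 = a·b on (0.0800, 0.9700) = 0.0776
A5 | (A4 & A3) = a + b − a·b on (0.8400, 0.0776) = 0.8524
((A3 & ~A3) & (A5 | A2)) | (A5 | (A4 & A3)) = a + b − a·b on (0.0289, 0.8524) = 0.8567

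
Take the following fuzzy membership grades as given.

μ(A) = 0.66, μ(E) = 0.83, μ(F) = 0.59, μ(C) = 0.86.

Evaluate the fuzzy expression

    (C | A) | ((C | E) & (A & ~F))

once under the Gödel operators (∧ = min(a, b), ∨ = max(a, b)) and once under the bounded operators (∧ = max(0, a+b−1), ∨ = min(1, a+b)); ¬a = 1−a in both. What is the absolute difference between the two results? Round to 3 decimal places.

0.140

Under Gödel:
  C | A = max(a, b) on (0.86, 0.66) = 0.86
  C | E = max(a, b) on (0.86, 0.83) = 0.86
  ~F = 1 − 0.59 = 0.41
  A & ~F = min(a, b) on (0.66, 0.41) = 0.41
  (C | E) & (A & ~F) = min(a, b) on (0.86, 0.41) = 0.41
  (C | A) | ((C | E) & (A & ~F)) = max(a, b) on (0.86, 0.41) = 0.86
  → value = 0.8600
Under bounded:
  C | A = min(1, a+b) on (0.86, 0.66) = 1.00
  C | E = min(1, a+b) on (0.86, 0.83) = 1.00
  ~F = 1 − 0.59 = 0.41
  A & ~F = max(0, a+b−1) on (0.66, 0.41) = 0.07
  (C | E) & (A & ~F) = max(0, a+b−1) on (1.00, 0.07) = 0.07
  (C | A) | ((C | E) & (A & ~F)) = min(1, a+b) on (1.00, 0.07) = 1.00
  → value = 1.0000
|0.8600 − 1.0000| = 0.140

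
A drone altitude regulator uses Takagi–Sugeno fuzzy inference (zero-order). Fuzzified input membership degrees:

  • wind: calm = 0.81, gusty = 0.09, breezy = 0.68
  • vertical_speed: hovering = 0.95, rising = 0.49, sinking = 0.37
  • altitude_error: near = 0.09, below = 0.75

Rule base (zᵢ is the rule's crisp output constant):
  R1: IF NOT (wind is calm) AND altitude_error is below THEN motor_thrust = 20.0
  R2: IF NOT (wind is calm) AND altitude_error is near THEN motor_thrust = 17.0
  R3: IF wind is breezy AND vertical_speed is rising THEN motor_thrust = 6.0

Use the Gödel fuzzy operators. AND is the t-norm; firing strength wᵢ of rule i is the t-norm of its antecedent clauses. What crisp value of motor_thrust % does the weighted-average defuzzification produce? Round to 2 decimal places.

R1 (z=20.0): ¬calm=1−0.81=0.19, below=0.75; AND[min(a, b)] → w = 0.19
R2 (z=17.0): ¬calm=1−0.81=0.19, near=0.09; AND[min(a, b)] → w = 0.09
R3 (z=6.0): breezy=0.68, rising=0.49; AND[min(a, b)] → w = 0.49
Weighted average = (0.19·20.0 + 0.09·17.0 + 0.49·6.0) / (0.19 + 0.09 + 0.49)
  = 8.2700 / 0.7700 = 10.74

10.74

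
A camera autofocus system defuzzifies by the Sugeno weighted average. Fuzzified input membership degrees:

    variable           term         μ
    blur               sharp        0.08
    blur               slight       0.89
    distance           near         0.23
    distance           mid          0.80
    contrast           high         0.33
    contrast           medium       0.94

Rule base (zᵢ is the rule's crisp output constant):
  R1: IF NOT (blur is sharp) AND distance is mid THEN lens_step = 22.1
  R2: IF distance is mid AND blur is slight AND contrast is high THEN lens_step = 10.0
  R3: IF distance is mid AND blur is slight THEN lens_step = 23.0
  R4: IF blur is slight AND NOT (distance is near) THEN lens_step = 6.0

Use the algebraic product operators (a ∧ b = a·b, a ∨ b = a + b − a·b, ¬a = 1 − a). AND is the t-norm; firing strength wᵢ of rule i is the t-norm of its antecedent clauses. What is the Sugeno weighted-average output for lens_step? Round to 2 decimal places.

R1 (z=22.1): ¬sharp=1−0.08=0.92, mid=0.80; AND[a·b] → w = 0.7360
R2 (z=10.0): mid=0.80, slight=0.89, high=0.33; AND[a·b] → w = 0.2350
R3 (z=23.0): mid=0.80, slight=0.89; AND[a·b] → w = 0.7120
R4 (z=6.0): slight=0.89, ¬near=1−0.23=0.77; AND[a·b] → w = 0.6853
Weighted average = (0.7360·22.1 + 0.2350·10.0 + 0.7120·23.0 + 0.6853·6.0) / (0.7360 + 0.2350 + 0.7120 + 0.6853)
  = 39.1030 / 2.3683 = 16.51

16.51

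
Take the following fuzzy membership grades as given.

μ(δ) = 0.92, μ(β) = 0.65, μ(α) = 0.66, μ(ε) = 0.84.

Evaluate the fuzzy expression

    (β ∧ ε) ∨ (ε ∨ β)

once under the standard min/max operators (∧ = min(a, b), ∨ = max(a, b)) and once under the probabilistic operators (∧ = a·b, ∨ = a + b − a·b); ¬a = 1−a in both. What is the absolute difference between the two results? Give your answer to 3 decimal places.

Under standard min/max:
  β ∧ ε = min(a, b) on (0.65, 0.84) = 0.65
  ε ∨ β = max(a, b) on (0.84, 0.65) = 0.84
  (β ∧ ε) ∨ (ε ∨ β) = max(a, b) on (0.65, 0.84) = 0.84
  → value = 0.8400
Under probabilistic:
  β ∧ ε = a·b on (0.6500, 0.8400) = 0.5460
  ε ∨ β = a + b − a·b on (0.8400, 0.6500) = 0.9440
  (β ∧ ε) ∨ (ε ∨ β) = a + b − a·b on (0.5460, 0.9440) = 0.9746
  → value = 0.9746
|0.8400 − 0.9746| = 0.135

0.135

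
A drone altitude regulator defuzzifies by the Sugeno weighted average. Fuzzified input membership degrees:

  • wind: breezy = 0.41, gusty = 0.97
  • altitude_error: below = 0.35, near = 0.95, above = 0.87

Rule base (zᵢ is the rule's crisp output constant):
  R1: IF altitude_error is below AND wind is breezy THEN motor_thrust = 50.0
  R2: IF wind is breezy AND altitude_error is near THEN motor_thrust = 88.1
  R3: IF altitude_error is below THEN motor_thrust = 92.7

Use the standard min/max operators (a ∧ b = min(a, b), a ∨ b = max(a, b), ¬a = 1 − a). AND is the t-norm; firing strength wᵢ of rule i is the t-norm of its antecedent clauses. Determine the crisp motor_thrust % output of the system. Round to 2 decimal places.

R1 (z=50.0): below=0.35, breezy=0.41; AND[min(a, b)] → w = 0.35
R2 (z=88.1): breezy=0.41, near=0.95; AND[min(a, b)] → w = 0.41
R3 (z=92.7): below=0.35 → w = 0.35
Weighted average = (0.35·50.0 + 0.41·88.1 + 0.35·92.7) / (0.35 + 0.41 + 0.35)
  = 86.0660 / 1.1100 = 77.54

77.54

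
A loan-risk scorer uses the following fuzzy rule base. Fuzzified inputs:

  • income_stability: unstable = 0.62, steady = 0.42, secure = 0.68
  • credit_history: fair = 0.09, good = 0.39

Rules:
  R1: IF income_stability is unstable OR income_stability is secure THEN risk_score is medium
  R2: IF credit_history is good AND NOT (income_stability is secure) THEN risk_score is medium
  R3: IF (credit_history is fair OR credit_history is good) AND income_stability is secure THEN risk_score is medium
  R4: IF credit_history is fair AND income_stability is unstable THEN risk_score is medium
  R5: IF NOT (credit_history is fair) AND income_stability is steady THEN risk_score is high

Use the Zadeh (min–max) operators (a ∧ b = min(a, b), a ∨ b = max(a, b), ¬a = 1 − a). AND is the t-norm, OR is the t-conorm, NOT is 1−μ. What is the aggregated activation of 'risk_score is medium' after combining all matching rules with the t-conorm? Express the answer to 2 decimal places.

0.68

R1: unstable=0.62, secure=0.68; OR[max(a, b)] → w = 0.68
R2: good=0.39, ¬secure=1−0.68=0.32; AND[min(a, b)] → w = 0.32
R3: (fair=0.09 OR good=0.39) = 0.39; AND[min(a, b)] with secure=0.68 → w = 0.39
R4: fair=0.09, unstable=0.62; AND[min(a, b)] → w = 0.09
R5: ¬fair=1−0.09=0.91, steady=0.42; AND[min(a, b)] → w = 0.42
Rules with consequent 'medium': {R1, R2, R3, R4} → strengths 0.68, 0.32, 0.39, 0.09
Aggregate via t-conorm [max(a, b)]: 0.68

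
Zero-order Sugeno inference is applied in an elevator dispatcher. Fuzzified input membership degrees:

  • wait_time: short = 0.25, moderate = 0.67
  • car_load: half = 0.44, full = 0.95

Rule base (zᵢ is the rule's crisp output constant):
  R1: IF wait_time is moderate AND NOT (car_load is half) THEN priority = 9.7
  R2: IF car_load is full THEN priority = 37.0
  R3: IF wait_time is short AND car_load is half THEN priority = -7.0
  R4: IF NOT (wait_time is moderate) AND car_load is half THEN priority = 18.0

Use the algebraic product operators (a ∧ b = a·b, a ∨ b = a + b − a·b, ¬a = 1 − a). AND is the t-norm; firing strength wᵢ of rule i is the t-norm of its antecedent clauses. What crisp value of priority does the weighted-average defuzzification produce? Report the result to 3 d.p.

25.711

R1 (z=9.7): moderate=0.67, ¬half=1−0.44=0.56; AND[a·b] → w = 0.3752
R2 (z=37.0): full=0.95 → w = 0.9500
R3 (z=-7.0): short=0.25, half=0.44; AND[a·b] → w = 0.1100
R4 (z=18.0): ¬moderate=1−0.67=0.33, half=0.44; AND[a·b] → w = 0.1452
Weighted average = (0.3752·9.7 + 0.9500·37.0 + 0.1100·-7.0 + 0.1452·18.0) / (0.3752 + 0.9500 + 0.1100 + 0.1452)
  = 40.6330 / 1.5804 = 25.711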